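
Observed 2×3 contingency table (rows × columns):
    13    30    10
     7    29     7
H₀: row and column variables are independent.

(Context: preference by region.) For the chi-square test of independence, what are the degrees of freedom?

df = (r−1)(c−1) = (2−1)·(3−1) = 2

degrees of freedom = 2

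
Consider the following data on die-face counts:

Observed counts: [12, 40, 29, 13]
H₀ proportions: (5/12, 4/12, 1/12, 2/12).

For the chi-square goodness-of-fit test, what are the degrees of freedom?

df = k − 1 = 4 − 1 = 3

degrees of freedom = 3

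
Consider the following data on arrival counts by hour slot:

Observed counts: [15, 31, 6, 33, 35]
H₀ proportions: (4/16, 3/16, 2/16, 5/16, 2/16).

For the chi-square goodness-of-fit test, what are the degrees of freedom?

degrees of freedom = 4

df = k − 1 = 5 − 1 = 4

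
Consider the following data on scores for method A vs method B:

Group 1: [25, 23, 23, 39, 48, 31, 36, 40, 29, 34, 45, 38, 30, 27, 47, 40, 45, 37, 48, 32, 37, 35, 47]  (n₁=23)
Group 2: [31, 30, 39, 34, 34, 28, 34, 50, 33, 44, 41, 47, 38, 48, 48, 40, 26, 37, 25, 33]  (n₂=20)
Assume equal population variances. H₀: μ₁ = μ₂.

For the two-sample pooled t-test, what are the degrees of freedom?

degrees of freedom = 41

df = n₁ + n₂ − 2 = 23 + 20 − 2 = 41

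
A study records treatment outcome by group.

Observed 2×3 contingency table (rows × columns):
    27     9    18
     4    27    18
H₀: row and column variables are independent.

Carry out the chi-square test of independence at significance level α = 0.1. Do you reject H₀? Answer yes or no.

Row totals [54, 49], col totals [31, 36, 36], n=103
χ² = (27−16.25)²/16.25 + (9−18.87)²/18.87 + (18−18.87)²/18.87 + (4−14.75)²/14.75 + (27−17.13)²/17.13 + (18−17.13)²/17.13 = 25.8828
df = 2
p-value (upper-tail) = 0.00000
At α=0.1: p < α → reject H₀

reject H₀: yes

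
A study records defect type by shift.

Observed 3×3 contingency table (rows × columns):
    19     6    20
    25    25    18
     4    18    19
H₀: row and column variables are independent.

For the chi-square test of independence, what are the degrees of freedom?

df = (r−1)(c−1) = (3−1)·(3−1) = 4

degrees of freedom = 4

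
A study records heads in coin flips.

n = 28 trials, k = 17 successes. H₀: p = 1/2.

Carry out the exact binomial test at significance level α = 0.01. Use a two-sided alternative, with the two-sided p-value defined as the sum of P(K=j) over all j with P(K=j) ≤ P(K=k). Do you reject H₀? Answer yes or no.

reject H₀: no

Exact binomial: n=28, k=17, p₀=1/2=0.5000
P(X=j) = C(n,j)·p₀^j·(1−p₀)^(n−j); p = Σ P(X=j) over j with P(X=j) ≤ P(X=17)
p-value (two-sided) = 0.34493
At α=0.01: p ≥ α → fail to reject H₀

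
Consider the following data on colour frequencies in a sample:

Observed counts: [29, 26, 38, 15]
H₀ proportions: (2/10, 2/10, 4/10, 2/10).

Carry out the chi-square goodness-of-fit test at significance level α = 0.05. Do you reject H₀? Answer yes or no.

reject H₀: no

n = 108; E_i = n·p_i = [21.60, 21.60, 43.20, 21.60]
χ² = (29−21.60)²/21.60 + (26−21.60)²/21.60 + (38−43.20)²/43.20 + (15−21.60)²/21.60 = 6.0741
df = 3
p-value (upper-tail) = 0.10806
At α=0.05: p ≥ α → fail to reject H₀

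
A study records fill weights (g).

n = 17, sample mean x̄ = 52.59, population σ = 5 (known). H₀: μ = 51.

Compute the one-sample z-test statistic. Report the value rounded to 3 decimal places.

test statistic = 1.311

SE = σ/√n = 5/√17 = 1.2127
z = (x̄−μ₀)/SE = (52.59−51)/1.2127 = 1.3111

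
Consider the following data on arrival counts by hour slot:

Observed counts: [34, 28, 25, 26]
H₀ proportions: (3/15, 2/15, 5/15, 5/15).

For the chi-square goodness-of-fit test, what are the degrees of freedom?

degrees of freedom = 3

df = k − 1 = 4 − 1 = 3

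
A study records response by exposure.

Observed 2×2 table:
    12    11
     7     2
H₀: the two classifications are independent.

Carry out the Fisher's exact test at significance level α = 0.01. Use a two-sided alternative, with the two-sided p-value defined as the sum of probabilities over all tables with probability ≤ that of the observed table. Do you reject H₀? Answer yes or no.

reject H₀: no

Margins: r₁=23, r₂=9, c₁=19, c₂=13, n=32
p_obs = C(23,12)·C(9,7)/C(32,19); sum pmf over tables with pmf ≤ p_obs
p-value (two-sided) = 0.24909
At α=0.01: p ≥ α → fail to reject H₀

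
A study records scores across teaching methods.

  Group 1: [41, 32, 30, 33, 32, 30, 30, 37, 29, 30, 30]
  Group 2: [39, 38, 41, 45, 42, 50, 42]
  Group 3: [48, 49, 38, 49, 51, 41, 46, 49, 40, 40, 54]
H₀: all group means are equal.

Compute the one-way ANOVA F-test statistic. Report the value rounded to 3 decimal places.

test statistic = 27.736

Group means [32.18, 42.43, 45.91], grand mean 39.862
SSB = Σnᵢ(x̄ᵢ−x̄)² = 1097.189; SSW = ΣΣ(x−x̄ᵢ)² = 514.260
MSB = 1097.189/2 = 548.5943; MSW = 514.260/26 = 19.7792
F = MSB/MSW = 27.7359
df = (2, 26)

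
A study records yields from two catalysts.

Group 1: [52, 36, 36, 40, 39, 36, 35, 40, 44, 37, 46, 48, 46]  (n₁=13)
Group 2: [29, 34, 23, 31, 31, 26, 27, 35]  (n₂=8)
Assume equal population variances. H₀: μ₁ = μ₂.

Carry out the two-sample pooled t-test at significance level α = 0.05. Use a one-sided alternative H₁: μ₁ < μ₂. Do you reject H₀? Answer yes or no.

x̄₁=41.154, s₁=5.490, n₁=13
x̄₂=29.500, s₂=4.071, n₂=8
s_p² = [12·5.490² + 7·4.071²]/19 = 25.1417
SE = √(s_p²·(1/13+1/8)) = 2.2532
t = (41.154−29.500)/2.2532 = 5.1722
df = 19
p-value (one-sided, H₁ less) = 0.99997
At α=0.05: p ≥ α → fail to reject H₀

reject H₀: no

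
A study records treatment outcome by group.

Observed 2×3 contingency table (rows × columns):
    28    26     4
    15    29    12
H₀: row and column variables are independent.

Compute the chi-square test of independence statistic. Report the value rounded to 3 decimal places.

Row totals [58, 56], col totals [43, 55, 16], n=114
χ² = (28−21.88)²/21.88 + (26−27.98)²/27.98 + (4−8.14)²/8.14 + (15−21.12)²/21.12 + (29−27.02)²/27.02 + (12−7.86)²/7.86 = 8.0613
df = 2

test statistic = 8.061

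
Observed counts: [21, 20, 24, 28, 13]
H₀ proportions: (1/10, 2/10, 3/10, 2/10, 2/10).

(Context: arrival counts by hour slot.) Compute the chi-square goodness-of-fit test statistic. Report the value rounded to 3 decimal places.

n = 106; E_i = n·p_i = [10.60, 21.20, 31.80, 21.20, 21.20]
χ² = (21−10.60)²/10.60 + (20−21.20)²/21.20 + (24−31.80)²/31.80 + (28−21.20)²/21.20 + (13−21.20)²/21.20 = 17.5377
df = 4

test statistic = 17.538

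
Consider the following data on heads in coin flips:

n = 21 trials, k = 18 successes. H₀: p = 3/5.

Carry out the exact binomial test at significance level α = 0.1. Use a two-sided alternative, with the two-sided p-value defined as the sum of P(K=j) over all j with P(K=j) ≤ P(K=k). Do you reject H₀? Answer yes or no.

Exact binomial: n=21, k=18, p₀=3/5=0.6000
P(X=j) = C(n,j)·p₀^j·(1−p₀)^(n−j); p = Σ P(X=j) over j with P(X=j) ≤ P(X=18)
p-value (two-sided) = 0.01457
At α=0.1: p < α → reject H₀

reject H₀: yes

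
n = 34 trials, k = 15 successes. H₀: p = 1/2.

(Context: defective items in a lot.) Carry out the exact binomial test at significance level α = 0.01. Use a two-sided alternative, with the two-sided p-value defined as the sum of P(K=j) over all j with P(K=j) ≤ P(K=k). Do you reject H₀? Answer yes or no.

Exact binomial: n=34, k=15, p₀=1/2=0.5000
P(X=j) = C(n,j)·p₀^j·(1−p₀)^(n−j); p = Σ P(X=j) over j with P(X=j) ≤ P(X=15)
p-value (two-sided) = 0.60759
At α=0.01: p ≥ α → fail to reject H₀

reject H₀: no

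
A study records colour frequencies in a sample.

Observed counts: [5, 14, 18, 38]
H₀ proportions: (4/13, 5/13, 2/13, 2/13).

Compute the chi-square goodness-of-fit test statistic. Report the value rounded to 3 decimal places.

test statistic = 86.105

n = 75; E_i = n·p_i = [23.08, 28.85, 11.54, 11.54]
χ² = (5−23.08)²/23.08 + (14−28.85)²/28.85 + (18−11.54)²/11.54 + (38−11.54)²/11.54 = 86.1047
df = 3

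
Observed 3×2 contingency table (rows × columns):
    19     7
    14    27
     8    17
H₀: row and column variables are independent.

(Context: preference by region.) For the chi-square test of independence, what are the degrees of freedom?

df = (r−1)(c−1) = (3−1)·(2−1) = 2

degrees of freedom = 2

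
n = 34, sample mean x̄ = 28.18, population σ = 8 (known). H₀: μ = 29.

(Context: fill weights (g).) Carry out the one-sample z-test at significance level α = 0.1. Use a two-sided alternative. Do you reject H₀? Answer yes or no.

reject H₀: no

SE = σ/√n = 8/√34 = 1.3720
z = (x̄−μ₀)/SE = (28.18−29)/1.3720 = -0.5977
p-value (two-sided) = 0.55006
At α=0.1: p ≥ α → fail to reject H₀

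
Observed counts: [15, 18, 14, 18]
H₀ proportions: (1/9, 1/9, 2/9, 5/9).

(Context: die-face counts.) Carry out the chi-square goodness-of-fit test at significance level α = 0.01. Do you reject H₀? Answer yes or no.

n = 65; E_i = n·p_i = [7.22, 7.22, 14.44, 36.11]
χ² = (15−7.22)²/7.22 + (18−7.22)²/7.22 + (14−14.44)²/14.44 + (18−36.11)²/36.11 = 33.5569
df = 3
p-value (upper-tail) = 0.00000
At α=0.01: p < α → reject H₀

reject H₀: yes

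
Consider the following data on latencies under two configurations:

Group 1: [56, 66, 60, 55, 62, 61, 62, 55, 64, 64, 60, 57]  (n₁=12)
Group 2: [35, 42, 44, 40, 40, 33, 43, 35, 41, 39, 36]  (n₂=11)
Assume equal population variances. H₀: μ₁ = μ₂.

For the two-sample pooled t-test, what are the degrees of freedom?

degrees of freedom = 21

df = n₁ + n₂ − 2 = 12 + 11 − 2 = 21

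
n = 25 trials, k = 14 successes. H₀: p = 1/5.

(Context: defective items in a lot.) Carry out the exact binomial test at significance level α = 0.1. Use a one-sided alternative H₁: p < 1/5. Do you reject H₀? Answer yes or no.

reject H₀: no

Exact binomial: n=25, k=14, p₀=1/5=0.2000
P(X≤14) from Σ C(n,i)·p₀^i·(1−p₀)^(n−i)
p-value (one-sided, H₁ less) = 0.99999
At α=0.1: p ≥ α → fail to reject H₀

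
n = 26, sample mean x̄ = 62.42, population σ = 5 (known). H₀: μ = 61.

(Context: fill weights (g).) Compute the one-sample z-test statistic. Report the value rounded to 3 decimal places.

SE = σ/√n = 5/√26 = 0.9806
z = (x̄−μ₀)/SE = (62.42−61)/0.9806 = 1.4481

test statistic = 1.448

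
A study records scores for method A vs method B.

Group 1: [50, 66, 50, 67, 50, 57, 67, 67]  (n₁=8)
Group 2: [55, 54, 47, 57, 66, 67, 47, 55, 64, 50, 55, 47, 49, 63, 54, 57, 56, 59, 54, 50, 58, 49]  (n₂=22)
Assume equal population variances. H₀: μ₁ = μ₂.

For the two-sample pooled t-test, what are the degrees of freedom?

df = n₁ + n₂ − 2 = 8 + 22 − 2 = 28

degrees of freedom = 28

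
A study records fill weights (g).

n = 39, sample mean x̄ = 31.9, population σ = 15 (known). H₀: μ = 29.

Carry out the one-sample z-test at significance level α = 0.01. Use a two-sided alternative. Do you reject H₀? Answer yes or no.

SE = σ/√n = 15/√39 = 2.4019
z = (x̄−μ₀)/SE = (31.9−29)/2.4019 = 1.2074
p-value (two-sided) = 0.22729
At α=0.01: p ≥ α → fail to reject H₀

reject H₀: no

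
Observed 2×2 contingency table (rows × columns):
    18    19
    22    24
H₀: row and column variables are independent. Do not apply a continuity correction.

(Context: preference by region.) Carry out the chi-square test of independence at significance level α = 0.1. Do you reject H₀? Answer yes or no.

Row totals [37, 46], col totals [40, 43], n=83
χ² = (18−17.83)²/17.83 + (19−19.17)²/19.17 + (22−22.17)²/22.17 + (24−23.83)²/23.83 = 0.0056
df = 1
p-value (upper-tail) = 0.94058
At α=0.1: p ≥ α → fail to reject H₀

reject H₀: no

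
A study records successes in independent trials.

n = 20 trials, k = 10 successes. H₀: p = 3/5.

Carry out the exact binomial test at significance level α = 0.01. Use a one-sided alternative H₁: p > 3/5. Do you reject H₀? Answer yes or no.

reject H₀: no

Exact binomial: n=20, k=10, p₀=3/5=0.6000
P(X≥10) from Σ C(n,i)·p₀^i·(1−p₀)^(n−i)
p-value (one-sided, H₁ greater) = 0.87248
At α=0.01: p ≥ α → fail to reject H₀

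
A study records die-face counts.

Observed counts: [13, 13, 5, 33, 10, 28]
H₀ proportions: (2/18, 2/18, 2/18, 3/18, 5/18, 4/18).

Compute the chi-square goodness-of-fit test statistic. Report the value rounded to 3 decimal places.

test statistic = 32.206

n = 102; E_i = n·p_i = [11.33, 11.33, 11.33, 17.00, 28.33, 22.67]
χ² = (13−11.33)²/11.33 + (13−11.33)²/11.33 + (5−11.33)²/11.33 + (33−17.00)²/17.00 + (10−28.33)²/28.33 + (28−22.67)²/22.67 = 32.2059
df = 5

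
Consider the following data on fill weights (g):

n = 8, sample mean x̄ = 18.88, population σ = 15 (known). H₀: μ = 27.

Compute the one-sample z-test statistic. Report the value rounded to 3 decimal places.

SE = σ/√n = 15/√8 = 5.3033
z = (x̄−μ₀)/SE = (18.88−27)/5.3033 = -1.5311

test statistic = -1.531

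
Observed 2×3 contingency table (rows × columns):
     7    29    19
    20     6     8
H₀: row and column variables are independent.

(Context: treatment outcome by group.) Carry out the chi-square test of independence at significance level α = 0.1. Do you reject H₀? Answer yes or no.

reject H₀: yes

Row totals [55, 34], col totals [27, 35, 27], n=89
χ² = (7−16.69)²/16.69 + (29−21.63)²/21.63 + (19−16.69)²/16.69 + (20−10.31)²/10.31 + (6−13.37)²/13.37 + (8−10.31)²/10.31 = 22.1322
df = 2
p-value (upper-tail) = 0.00002
At α=0.1: p < α → reject H₀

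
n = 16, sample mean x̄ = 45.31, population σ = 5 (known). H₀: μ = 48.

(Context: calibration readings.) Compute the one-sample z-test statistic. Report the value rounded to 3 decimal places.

test statistic = -2.152

SE = σ/√n = 5/√16 = 1.2500
z = (x̄−μ₀)/SE = (45.31−48)/1.2500 = -2.1520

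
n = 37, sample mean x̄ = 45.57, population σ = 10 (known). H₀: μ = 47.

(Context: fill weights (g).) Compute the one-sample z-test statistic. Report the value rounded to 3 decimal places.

test statistic = -0.870

SE = σ/√n = 10/√37 = 1.6440
z = (x̄−μ₀)/SE = (45.57−47)/1.6440 = -0.8698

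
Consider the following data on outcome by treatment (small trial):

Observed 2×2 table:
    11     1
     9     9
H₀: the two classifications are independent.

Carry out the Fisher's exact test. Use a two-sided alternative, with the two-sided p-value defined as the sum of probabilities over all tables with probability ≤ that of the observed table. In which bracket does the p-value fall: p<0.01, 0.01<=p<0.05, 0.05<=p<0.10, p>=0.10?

Margins: r₁=12, r₂=18, c₁=20, c₂=10, n=30
p_obs = C(12,11)·C(18,9)/C(30,20); sum pmf over tables with pmf ≤ p_obs
p-value (two-sided) = 0.02353
→ bracket: 0.01<=p<0.05

p-value bracket: 0.01<=p<0.05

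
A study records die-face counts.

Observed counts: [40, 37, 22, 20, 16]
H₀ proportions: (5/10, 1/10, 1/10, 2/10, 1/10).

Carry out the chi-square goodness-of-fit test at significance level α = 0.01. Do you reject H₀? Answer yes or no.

reject H₀: yes

n = 135; E_i = n·p_i = [67.50, 13.50, 13.50, 27.00, 13.50]
χ² = (40−67.50)²/67.50 + (37−13.50)²/13.50 + (22−13.50)²/13.50 + (20−27.00)²/27.00 + (16−13.50)²/13.50 = 59.7407
df = 4
p-value (upper-tail) = 0.00000
At α=0.01: p < α → reject H₀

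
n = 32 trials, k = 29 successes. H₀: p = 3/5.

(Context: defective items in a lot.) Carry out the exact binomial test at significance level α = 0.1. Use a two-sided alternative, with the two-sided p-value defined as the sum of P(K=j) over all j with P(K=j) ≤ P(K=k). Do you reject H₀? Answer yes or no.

Exact binomial: n=32, k=29, p₀=3/5=0.6000
P(X=j) = C(n,j)·p₀^j·(1−p₀)^(n−j); p = Σ P(X=j) over j with P(X=j) ≤ P(X=29)
p-value (two-sided) = 0.00020
At α=0.1: p < α → reject H₀

reject H₀: yes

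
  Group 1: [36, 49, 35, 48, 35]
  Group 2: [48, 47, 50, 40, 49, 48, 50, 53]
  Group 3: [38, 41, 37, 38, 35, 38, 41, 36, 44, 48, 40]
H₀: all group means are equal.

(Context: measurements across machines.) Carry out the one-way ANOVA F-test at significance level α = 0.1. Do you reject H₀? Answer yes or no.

reject H₀: yes

Group means [40.60, 48.12, 39.64], grand mean 42.667
SSB = Σnᵢ(x̄ᵢ−x̄)² = 360.713; SSW = ΣΣ(x−x̄ᵢ)² = 450.620
MSB = 360.713/2 = 180.3564; MSW = 450.620/21 = 21.4581
F = MSB/MSW = 8.4050
df = (2, 21)
p-value (upper-tail) = 0.00208
At α=0.1: p < α → reject H₀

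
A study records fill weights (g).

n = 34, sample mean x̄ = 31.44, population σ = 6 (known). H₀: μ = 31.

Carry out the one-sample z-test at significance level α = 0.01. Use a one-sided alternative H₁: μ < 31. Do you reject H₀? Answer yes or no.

reject H₀: no

SE = σ/√n = 6/√34 = 1.0290
z = (x̄−μ₀)/SE = (31.44−31)/1.0290 = 0.4276
p-value (one-sided, H₁ less) = 0.66553
At α=0.01: p ≥ α → fail to reject H₀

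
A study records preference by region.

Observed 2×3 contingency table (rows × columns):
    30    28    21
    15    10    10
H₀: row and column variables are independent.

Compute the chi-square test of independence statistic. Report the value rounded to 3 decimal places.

test statistic = 0.525

Row totals [79, 35], col totals [45, 38, 31], n=114
χ² = (30−31.18)²/31.18 + (28−26.33)²/26.33 + (21−21.48)²/21.48 + (15−13.82)²/13.82 + (10−11.67)²/11.67 + (10−9.52)²/9.52 = 0.5253
df = 2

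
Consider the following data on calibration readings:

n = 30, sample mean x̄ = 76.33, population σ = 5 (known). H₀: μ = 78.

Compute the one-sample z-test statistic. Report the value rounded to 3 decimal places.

SE = σ/√n = 5/√30 = 0.9129
z = (x̄−μ₀)/SE = (76.33−78)/0.9129 = -1.8294

test statistic = -1.829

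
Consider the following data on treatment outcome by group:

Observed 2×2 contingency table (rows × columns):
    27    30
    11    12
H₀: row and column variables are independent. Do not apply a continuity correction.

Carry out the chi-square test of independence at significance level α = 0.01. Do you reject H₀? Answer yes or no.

reject H₀: no

Row totals [57, 23], col totals [38, 42], n=80
χ² = (27−27.07)²/27.07 + (30−29.93)²/29.93 + (11−10.93)²/10.93 + (12−12.07)²/12.07 = 0.0014
df = 1
p-value (upper-tail) = 0.97040
At α=0.01: p ≥ α → fail to reject H₀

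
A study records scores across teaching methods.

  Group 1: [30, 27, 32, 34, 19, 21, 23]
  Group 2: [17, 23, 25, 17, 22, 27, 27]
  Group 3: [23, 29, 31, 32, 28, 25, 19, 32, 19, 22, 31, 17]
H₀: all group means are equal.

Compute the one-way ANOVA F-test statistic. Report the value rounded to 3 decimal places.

Group means [26.57, 22.57, 25.67], grand mean 25.077
SSB = Σnᵢ(x̄ᵢ−x̄)² = 63.751; SSW = ΣΣ(x−x̄ᵢ)² = 644.095
MSB = 63.751/2 = 31.8755; MSW = 644.095/23 = 28.0041
F = MSB/MSW = 1.1382
df = (2, 23)

test statistic = 1.138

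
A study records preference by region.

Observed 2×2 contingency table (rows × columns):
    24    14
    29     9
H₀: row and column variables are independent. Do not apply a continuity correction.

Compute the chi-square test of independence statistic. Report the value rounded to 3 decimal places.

Row totals [38, 38], col totals [53, 23], n=76
χ² = (24−26.50)²/26.50 + (14−11.50)²/11.50 + (29−26.50)²/26.50 + (9−11.50)²/11.50 = 1.5587
df = 1

test statistic = 1.559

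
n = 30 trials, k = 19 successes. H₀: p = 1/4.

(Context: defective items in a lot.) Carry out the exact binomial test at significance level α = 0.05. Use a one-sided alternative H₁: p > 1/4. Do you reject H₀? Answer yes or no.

Exact binomial: n=30, k=19, p₀=1/4=0.2500
P(X≥19) from Σ C(n,i)·p₀^i·(1−p₀)^(n−i)
p-value (one-sided, H₁ greater) = 0.00001
At α=0.05: p < α → reject H₀

reject H₀: yes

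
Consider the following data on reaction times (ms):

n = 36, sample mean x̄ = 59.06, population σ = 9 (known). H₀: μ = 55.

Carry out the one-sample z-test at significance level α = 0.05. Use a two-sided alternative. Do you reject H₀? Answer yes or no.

reject H₀: yes

SE = σ/√n = 9/√36 = 1.5000
z = (x̄−μ₀)/SE = (59.06−55)/1.5000 = 2.7067
p-value (two-sided) = 0.00680
At α=0.05: p < α → reject H₀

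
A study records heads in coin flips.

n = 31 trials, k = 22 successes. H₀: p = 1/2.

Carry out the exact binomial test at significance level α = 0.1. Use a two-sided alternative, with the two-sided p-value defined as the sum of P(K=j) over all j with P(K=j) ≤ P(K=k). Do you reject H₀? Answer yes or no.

reject H₀: yes

Exact binomial: n=31, k=22, p₀=1/2=0.5000
P(X=j) = C(n,j)·p₀^j·(1−p₀)^(n−j); p = Σ P(X=j) over j with P(X=j) ≤ P(X=22)
p-value (two-sided) = 0.02945
At α=0.1: p < α → reject H₀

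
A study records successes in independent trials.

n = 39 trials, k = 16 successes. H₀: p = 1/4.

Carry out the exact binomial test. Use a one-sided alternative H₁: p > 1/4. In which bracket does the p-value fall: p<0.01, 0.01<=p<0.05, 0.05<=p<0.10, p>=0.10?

p-value bracket: 0.01<=p<0.05

Exact binomial: n=39, k=16, p₀=1/4=0.2500
P(X≥16) from Σ C(n,i)·p₀^i·(1−p₀)^(n−i)
p-value (one-sided, H₁ greater) = 0.02037
→ bracket: 0.01<=p<0.05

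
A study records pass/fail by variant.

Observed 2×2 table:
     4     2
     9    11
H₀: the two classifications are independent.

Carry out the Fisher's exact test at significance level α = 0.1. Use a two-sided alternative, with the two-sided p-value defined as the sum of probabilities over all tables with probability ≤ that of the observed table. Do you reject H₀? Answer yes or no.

reject H₀: no

Margins: r₁=6, r₂=20, c₁=13, c₂=13, n=26
p_obs = C(6,4)·C(20,9)/C(26,13); sum pmf over tables with pmf ≤ p_obs
p-value (two-sided) = 0.64472
At α=0.1: p ≥ α → fail to reject H₀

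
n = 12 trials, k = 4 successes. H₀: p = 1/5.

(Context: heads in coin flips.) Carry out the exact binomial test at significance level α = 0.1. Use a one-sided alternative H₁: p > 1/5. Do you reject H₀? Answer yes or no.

reject H₀: no

Exact binomial: n=12, k=4, p₀=1/5=0.2000
P(X≥4) from Σ C(n,i)·p₀^i·(1−p₀)^(n−i)
p-value (one-sided, H₁ greater) = 0.20543
At α=0.1: p ≥ α → fail to reject H₀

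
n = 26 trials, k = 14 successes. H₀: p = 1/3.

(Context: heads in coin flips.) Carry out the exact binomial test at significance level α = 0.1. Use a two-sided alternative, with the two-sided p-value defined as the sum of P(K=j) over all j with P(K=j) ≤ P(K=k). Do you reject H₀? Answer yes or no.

reject H₀: yes

Exact binomial: n=26, k=14, p₀=1/3=0.3333
P(X=j) = C(n,j)·p₀^j·(1−p₀)^(n−j); p = Σ P(X=j) over j with P(X=j) ≤ P(X=14)
p-value (two-sided) = 0.03585
At α=0.1: p < α → reject H₀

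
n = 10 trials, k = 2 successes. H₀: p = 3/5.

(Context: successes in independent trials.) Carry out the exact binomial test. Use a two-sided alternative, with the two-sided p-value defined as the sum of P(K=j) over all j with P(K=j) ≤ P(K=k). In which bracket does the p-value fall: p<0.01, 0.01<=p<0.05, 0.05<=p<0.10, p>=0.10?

Exact binomial: n=10, k=2, p₀=3/5=0.6000
P(X=j) = C(n,j)·p₀^j·(1−p₀)^(n−j); p = Σ P(X=j) over j with P(X=j) ≤ P(X=2)
p-value (two-sided) = 0.01834
→ bracket: 0.01<=p<0.05

p-value bracket: 0.01<=p<0.05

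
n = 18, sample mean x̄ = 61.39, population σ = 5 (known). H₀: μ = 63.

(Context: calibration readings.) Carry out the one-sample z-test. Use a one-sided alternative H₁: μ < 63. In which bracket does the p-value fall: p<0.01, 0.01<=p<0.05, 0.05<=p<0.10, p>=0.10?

p-value bracket: 0.05<=p<0.10

SE = σ/√n = 5/√18 = 1.1785
z = (x̄−μ₀)/SE = (61.39−63)/1.1785 = -1.3661
p-value (one-sided, H₁ less) = 0.08595
→ bracket: 0.05<=p<0.10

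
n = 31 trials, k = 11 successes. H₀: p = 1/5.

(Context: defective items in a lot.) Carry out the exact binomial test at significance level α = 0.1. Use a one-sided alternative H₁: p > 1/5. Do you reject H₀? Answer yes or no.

Exact binomial: n=31, k=11, p₀=1/5=0.2000
P(X≥11) from Σ C(n,i)·p₀^i·(1−p₀)^(n−i)
p-value (one-sided, H₁ greater) = 0.03271
At α=0.1: p < α → reject H₀

reject H₀: yes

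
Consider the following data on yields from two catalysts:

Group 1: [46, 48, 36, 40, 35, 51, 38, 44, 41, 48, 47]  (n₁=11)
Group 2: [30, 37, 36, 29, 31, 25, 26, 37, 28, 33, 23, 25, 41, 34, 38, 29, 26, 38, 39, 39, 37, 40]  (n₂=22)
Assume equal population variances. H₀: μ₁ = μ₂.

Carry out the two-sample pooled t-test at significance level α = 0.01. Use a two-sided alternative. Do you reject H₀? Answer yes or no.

x̄₁=43.091, s₁=5.394, n₁=11
x̄₂=32.773, s₂=5.723, n₂=22
s_p² = [10·5.394² + 21·5.723²]/31 = 31.5733
SE = √(s_p²·(1/11+1/22)) = 2.0750
t = (43.091−32.773)/2.0750 = 4.9727
df = 31
p-value (two-sided) = 0.00002
At α=0.01: p < α → reject H₀

reject H₀: yes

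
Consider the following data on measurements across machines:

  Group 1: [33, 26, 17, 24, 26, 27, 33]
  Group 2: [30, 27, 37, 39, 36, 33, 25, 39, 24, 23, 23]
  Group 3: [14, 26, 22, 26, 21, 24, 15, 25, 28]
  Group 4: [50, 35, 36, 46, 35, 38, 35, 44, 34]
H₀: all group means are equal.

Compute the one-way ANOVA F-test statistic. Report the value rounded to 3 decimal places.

Group means [26.57, 30.55, 22.33, 39.22], grand mean 29.889
SSB = Σnᵢ(x̄ᵢ−x̄)² = 1379.558; SSW = ΣΣ(x−x̄ᵢ)² = 1073.997
MSB = 1379.558/3 = 459.8528; MSW = 1073.997/32 = 33.5624
F = MSB/MSW = 13.7014
df = (3, 32)

test statistic = 13.701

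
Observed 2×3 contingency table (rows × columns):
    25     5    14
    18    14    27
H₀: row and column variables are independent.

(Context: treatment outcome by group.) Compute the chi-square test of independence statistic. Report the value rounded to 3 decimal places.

test statistic = 7.499

Row totals [44, 59], col totals [43, 19, 41], n=103
χ² = (25−18.37)²/18.37 + (5−8.12)²/8.12 + (14−17.51)²/17.51 + (18−24.63)²/24.63 + (14−10.88)²/10.88 + (27−23.49)²/23.49 = 7.4992
df = 2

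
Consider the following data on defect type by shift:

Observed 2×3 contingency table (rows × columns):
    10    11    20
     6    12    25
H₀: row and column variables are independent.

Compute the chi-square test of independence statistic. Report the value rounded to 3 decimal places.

Row totals [41, 43], col totals [16, 23, 45], n=84
χ² = (10−7.81)²/7.81 + (11−11.23)²/11.23 + (20−21.96)²/21.96 + (6−8.19)²/8.19 + (12−11.77)²/11.77 + (25−23.04)²/23.04 = 1.5523
df = 2

test statistic = 1.552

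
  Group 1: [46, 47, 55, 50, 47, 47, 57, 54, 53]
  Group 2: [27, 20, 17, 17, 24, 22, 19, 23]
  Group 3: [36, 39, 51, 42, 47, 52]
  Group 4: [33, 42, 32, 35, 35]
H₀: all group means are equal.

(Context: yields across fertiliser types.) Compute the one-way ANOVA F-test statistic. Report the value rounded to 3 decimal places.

Group means [50.67, 21.12, 44.50, 35.40], grand mean 38.179
SSB = Σnᵢ(x̄ᵢ−x̄)² = 4008.532; SSW = ΣΣ(x−x̄ᵢ)² = 499.575
MSB = 4008.532/3 = 1336.1774; MSW = 499.575/24 = 20.8156
F = MSB/MSW = 64.1911
df = (3, 24)

test statistic = 64.191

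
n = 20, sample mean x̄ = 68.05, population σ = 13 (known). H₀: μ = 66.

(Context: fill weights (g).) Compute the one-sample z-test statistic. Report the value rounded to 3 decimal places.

test statistic = 0.705

SE = σ/√n = 13/√20 = 2.9069
z = (x̄−μ₀)/SE = (68.05−66)/2.9069 = 0.7052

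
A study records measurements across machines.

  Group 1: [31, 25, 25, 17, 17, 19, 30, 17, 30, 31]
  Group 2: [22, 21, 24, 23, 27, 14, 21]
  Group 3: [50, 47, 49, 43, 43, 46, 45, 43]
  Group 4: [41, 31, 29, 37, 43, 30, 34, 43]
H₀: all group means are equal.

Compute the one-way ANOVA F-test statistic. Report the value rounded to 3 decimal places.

Group means [24.20, 21.71, 45.75, 36.00], grand mean 31.758
SSB = Σnᵢ(x̄ᵢ−x̄)² = 2987.532; SSW = ΣΣ(x−x̄ᵢ)² = 730.529
MSB = 2987.532/3 = 995.8440; MSW = 730.529/29 = 25.1906
F = MSB/MSW = 39.5323
df = (3, 29)

test statistic = 39.532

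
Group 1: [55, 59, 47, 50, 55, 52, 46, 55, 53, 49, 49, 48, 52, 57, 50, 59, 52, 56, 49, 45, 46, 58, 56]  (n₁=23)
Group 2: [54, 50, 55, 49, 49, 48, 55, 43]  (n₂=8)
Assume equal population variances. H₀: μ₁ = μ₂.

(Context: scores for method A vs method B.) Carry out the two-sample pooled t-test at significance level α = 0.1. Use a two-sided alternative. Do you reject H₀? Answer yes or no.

x̄₁=52.087, s₁=4.348, n₁=23
x̄₂=50.375, s₂=4.138, n₂=8
s_p² = [22·4.348² + 7·4.138²]/29 = 18.4725
SE = √(s_p²·(1/23+1/8)) = 1.7641
t = (52.087−50.375)/1.7641 = 0.9704
df = 29
p-value (two-sided) = 0.33986
At α=0.1: p ≥ α → fail to reject H₀

reject H₀: no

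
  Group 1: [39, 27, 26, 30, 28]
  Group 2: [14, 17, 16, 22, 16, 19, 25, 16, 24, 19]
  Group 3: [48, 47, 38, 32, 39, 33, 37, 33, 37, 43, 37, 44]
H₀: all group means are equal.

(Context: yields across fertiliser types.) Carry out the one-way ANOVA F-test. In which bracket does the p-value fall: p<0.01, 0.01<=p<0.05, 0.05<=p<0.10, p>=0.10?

Group means [30.00, 18.80, 39.00], grand mean 29.852
SSB = Σnᵢ(x̄ᵢ−x̄)² = 2225.807; SSW = ΣΣ(x−x̄ᵢ)² = 555.600
MSB = 2225.807/2 = 1112.9037; MSW = 555.600/24 = 23.1500
F = MSB/MSW = 48.0736
df = (2, 24)
p-value (upper-tail) = 0.00000
→ bracket: p<0.01

p-value bracket: p<0.01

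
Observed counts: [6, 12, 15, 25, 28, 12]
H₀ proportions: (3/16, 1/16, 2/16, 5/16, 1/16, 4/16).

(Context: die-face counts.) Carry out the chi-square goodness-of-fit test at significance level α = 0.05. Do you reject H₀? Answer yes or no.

n = 98; E_i = n·p_i = [18.38, 6.12, 12.25, 30.62, 6.12, 24.50]
χ² = (6−18.38)²/18.38 + (12−6.12)²/6.12 + (15−12.25)²/12.25 + (25−30.62)²/30.62 + (28−6.12)²/6.12 + (12−24.50)²/24.50 = 100.1224
df = 5
p-value (upper-tail) = 0.00000
At α=0.05: p < α → reject H₀

reject H₀: yes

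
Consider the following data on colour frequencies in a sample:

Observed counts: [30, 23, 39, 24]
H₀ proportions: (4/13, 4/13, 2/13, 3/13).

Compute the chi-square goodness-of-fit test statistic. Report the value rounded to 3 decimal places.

n = 116; E_i = n·p_i = [35.69, 35.69, 17.85, 26.77]
χ² = (30−35.69)²/35.69 + (23−35.69)²/35.69 + (39−17.85)²/17.85 + (24−26.77)²/26.77 = 30.7823
df = 3

test statistic = 30.782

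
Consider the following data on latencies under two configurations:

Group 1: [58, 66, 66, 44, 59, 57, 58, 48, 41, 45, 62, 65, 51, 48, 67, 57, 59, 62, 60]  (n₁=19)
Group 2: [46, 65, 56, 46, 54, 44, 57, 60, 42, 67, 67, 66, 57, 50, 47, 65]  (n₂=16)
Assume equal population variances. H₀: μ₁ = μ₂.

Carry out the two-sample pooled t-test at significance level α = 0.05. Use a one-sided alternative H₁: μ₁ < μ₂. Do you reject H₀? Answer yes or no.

reject H₀: no

x̄₁=56.474, s₁=8.016, n₁=19
x̄₂=55.562, s₂=8.869, n₂=16
s_p² = [18·8.016² + 15·8.869²]/33 = 70.8083
SE = √(s_p²·(1/19+1/16)) = 2.8552
t = (56.474−55.562)/2.8552 = 0.3191
df = 33
p-value (one-sided, H₁ less) = 0.62418
At α=0.05: p ≥ α → fail to reject H₀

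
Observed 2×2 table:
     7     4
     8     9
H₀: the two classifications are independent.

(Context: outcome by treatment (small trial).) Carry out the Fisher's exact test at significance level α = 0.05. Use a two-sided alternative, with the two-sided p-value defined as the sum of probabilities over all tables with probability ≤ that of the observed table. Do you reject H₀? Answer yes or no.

reject H₀: no

Margins: r₁=11, r₂=17, c₁=15, c₂=13, n=28
p_obs = C(11,7)·C(17,8)/C(28,15); sum pmf over tables with pmf ≤ p_obs
p-value (two-sided) = 0.46007
At α=0.05: p ≥ α → fail to reject H₀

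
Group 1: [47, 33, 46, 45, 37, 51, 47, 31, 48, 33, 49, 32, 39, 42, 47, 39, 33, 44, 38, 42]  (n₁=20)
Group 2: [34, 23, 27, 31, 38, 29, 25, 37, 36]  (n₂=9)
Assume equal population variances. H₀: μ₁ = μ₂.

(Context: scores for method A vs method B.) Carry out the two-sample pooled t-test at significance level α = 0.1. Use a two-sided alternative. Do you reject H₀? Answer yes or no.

reject H₀: yes

x̄₁=41.150, s₁=6.401, n₁=20
x̄₂=31.111, s₂=5.465, n₂=9
s_p² = [19·6.401² + 8·5.465²]/27 = 37.6829
SE = √(s_p²·(1/20+1/9)) = 2.4640
t = (41.150−31.111)/2.4640 = 4.0743
df = 27
p-value (two-sided) = 0.00036
At α=0.1: p < α → reject H₀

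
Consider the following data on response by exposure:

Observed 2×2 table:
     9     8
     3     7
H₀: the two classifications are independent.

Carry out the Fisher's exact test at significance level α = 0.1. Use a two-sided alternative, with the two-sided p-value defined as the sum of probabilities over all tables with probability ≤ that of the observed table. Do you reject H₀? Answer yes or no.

Margins: r₁=17, r₂=10, c₁=12, c₂=15, n=27
p_obs = C(17,9)·C(10,3)/C(27,12); sum pmf over tables with pmf ≤ p_obs
p-value (two-sided) = 0.42441
At α=0.1: p ≥ α → fail to reject H₀

reject H₀: no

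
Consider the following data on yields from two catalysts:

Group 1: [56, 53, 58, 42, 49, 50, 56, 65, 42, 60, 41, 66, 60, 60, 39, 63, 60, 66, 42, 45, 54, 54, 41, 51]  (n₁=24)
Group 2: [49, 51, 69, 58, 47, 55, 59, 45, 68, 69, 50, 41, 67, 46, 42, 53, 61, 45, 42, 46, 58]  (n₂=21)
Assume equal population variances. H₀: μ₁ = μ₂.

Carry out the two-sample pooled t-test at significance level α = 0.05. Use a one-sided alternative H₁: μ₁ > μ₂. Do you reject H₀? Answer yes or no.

reject H₀: no

x̄₁=53.042, s₁=8.755, n₁=24
x̄₂=53.381, s₂=9.383, n₂=21
s_p² = [23·8.755² + 20·9.383²]/43 = 81.9514
SE = √(s_p²·(1/24+1/21)) = 2.7050
t = (53.042−53.381)/2.7050 = -0.1254
df = 43
p-value (one-sided, H₁ greater) = 0.54962
At α=0.05: p ≥ α → fail to reject H₀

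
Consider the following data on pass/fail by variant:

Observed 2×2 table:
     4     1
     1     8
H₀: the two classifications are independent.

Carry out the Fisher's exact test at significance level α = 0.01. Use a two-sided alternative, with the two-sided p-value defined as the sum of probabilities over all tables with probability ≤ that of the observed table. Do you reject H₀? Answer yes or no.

reject H₀: no

Margins: r₁=5, r₂=9, c₁=5, c₂=9, n=14
p_obs = C(5,4)·C(9,1)/C(14,5); sum pmf over tables with pmf ≤ p_obs
p-value (two-sided) = 0.02298
At α=0.01: p ≥ α → fail to reject H₀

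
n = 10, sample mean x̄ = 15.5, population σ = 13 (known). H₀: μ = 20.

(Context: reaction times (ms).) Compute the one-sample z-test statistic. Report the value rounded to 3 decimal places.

SE = σ/√n = 13/√10 = 4.1110
z = (x̄−μ₀)/SE = (15.5−20)/4.1110 = -1.0946

test statistic = -1.095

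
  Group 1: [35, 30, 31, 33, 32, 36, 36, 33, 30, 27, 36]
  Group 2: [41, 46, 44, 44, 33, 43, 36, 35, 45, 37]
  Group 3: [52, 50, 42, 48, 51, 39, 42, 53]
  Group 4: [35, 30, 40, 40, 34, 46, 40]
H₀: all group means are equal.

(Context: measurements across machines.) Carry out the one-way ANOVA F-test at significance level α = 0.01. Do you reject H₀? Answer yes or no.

reject H₀: yes

Group means [32.64, 40.40, 47.12, 37.86], grand mean 39.028
SSB = Σnᵢ(x̄ᵢ−x̄)² = 1002.295; SSW = ΣΣ(x−x̄ᵢ)² = 654.678
MSB = 1002.295/3 = 334.0982; MSW = 654.678/32 = 20.4587
F = MSB/MSW = 16.3304
df = (3, 32)
p-value (upper-tail) = 0.00000
At α=0.01: p < α → reject H₀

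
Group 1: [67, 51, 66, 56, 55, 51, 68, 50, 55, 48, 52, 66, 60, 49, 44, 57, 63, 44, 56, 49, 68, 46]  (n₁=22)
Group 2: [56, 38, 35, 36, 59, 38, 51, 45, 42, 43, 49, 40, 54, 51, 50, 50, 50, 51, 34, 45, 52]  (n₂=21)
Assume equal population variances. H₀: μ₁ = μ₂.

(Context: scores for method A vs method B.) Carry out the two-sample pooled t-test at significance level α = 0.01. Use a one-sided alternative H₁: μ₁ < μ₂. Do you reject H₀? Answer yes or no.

reject H₀: no

x̄₁=55.500, s₁=7.939, n₁=22
x̄₂=46.143, s₂=7.268, n₂=21
s_p² = [21·7.939² + 20·7.268²]/41 = 58.0505
SE = √(s_p²·(1/22+1/21)) = 2.3244
t = (55.500−46.143)/2.3244 = 4.0256
df = 41
p-value (one-sided, H₁ less) = 0.99988
At α=0.01: p ≥ α → fail to reject H₀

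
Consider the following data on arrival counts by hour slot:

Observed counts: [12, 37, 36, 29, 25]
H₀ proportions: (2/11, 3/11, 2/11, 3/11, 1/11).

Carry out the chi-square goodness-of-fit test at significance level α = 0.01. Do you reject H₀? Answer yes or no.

n = 139; E_i = n·p_i = [25.27, 37.91, 25.27, 37.91, 12.64]
χ² = (12−25.27)²/25.27 + (37−37.91)²/37.91 + (36−25.27)²/25.27 + (29−37.91)²/37.91 + (25−12.64)²/12.64 = 25.7362
df = 4
p-value (upper-tail) = 0.00004
At α=0.01: p < α → reject H₀

reject H₀: yes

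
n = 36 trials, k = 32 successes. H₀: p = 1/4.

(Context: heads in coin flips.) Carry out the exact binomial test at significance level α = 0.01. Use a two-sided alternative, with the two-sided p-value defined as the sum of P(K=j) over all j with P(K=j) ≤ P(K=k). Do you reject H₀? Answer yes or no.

Exact binomial: n=36, k=32, p₀=1/4=0.2500
P(X=j) = C(n,j)·p₀^j·(1−p₀)^(n−j); p = Σ P(X=j) over j with P(X=j) ≤ P(X=32)
p-value (two-sided) = 0.00000
At α=0.01: p < α → reject H₀

reject H₀: yes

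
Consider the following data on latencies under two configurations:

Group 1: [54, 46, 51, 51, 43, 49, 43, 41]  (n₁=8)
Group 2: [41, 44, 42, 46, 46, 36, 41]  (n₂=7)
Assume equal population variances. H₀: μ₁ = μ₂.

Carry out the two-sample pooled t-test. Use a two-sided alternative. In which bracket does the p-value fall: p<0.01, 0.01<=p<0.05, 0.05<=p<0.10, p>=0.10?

x̄₁=47.250, s₁=4.683, n₁=8
x̄₂=42.286, s₂=3.498, n₂=7
s_p² = [7·4.683² + 6·3.498²]/13 = 17.4560
SE = √(s_p²·(1/8+1/7)) = 2.1623
t = (47.250−42.286)/2.1623 = 2.2958
df = 13
p-value (two-sided) = 0.03896
→ bracket: 0.01<=p<0.05

p-value bracket: 0.01<=p<0.05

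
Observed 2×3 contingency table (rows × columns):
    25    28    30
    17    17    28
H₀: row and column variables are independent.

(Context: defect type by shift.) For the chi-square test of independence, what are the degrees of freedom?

df = (r−1)(c−1) = (2−1)·(3−1) = 2

degrees of freedom = 2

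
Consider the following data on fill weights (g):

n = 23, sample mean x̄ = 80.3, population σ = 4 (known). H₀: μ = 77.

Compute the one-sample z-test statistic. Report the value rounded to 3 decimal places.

SE = σ/√n = 4/√23 = 0.8341
z = (x̄−μ₀)/SE = (80.3−77)/0.8341 = 3.9566

test statistic = 3.957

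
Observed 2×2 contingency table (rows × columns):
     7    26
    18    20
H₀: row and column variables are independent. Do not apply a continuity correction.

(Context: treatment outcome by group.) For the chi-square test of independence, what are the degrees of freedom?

degrees of freedom = 1

df = (r−1)(c−1) = (2−1)·(2−1) = 1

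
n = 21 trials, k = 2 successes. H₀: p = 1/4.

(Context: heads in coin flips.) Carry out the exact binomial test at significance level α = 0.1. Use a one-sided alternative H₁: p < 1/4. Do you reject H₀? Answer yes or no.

reject H₀: yes

Exact binomial: n=21, k=2, p₀=1/4=0.2500
P(X≤2) from Σ C(n,i)·p₀^i·(1−p₀)^(n−i)
p-value (one-sided, H₁ less) = 0.07452
At α=0.1: p < α → reject H₀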